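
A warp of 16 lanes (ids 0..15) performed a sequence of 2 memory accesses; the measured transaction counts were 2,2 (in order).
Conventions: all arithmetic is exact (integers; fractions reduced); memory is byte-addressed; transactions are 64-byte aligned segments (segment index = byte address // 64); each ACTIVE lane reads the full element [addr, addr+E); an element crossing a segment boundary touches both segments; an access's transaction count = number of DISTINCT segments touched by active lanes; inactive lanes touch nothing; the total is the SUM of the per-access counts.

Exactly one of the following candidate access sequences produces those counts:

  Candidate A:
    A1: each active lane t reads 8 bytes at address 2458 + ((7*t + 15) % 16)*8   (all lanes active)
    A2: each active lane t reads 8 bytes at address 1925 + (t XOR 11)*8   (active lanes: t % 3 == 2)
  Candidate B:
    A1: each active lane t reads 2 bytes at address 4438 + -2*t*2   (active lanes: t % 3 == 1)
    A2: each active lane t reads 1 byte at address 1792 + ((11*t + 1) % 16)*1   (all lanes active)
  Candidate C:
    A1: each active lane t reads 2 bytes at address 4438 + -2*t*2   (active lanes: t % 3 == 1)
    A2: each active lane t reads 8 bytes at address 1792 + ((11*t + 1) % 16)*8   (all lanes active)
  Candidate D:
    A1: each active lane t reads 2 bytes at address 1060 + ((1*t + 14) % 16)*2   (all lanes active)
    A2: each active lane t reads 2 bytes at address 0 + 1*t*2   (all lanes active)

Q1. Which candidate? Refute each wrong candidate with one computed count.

A: A1 gives 3 transactions, not 2
B: A2 gives 1 transaction, not 2
D: A2 gives 1 transaction, not 2
C: all counts match (2,2)

Answer: C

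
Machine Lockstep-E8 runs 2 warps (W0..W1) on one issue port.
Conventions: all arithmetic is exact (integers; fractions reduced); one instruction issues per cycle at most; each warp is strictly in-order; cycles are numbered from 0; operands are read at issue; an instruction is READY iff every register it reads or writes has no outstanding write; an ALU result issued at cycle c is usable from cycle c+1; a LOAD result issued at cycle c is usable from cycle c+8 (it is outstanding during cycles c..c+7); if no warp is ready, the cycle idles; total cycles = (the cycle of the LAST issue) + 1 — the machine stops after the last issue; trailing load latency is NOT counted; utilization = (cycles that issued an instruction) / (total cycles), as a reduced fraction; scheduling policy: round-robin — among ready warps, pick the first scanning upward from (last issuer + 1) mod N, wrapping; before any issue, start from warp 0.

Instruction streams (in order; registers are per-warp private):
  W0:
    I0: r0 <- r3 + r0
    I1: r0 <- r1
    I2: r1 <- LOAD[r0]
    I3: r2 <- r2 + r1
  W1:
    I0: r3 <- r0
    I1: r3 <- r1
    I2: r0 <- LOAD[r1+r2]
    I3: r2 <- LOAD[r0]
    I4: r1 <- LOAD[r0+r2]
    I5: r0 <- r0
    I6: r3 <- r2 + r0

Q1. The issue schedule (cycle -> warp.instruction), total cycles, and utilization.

cycle 0: W0.I0
cycle 1: W1.I0
cycle 2: W0.I1
cycle 3: W1.I1
cycle 4: W0.I2
cycle 5: W1.I2
cycle 6: idle
cycle 7: idle
cycle 8: idle
cycle 9: idle
cycle 10: idle
cycle 11: idle
cycle 12: W0.I3
cycle 13: W1.I3
cycle 14: idle
cycle 15: idle
cycle 16: idle
cycle 17: idle
cycle 18: idle
cycle 19: idle
cycle 20: idle
cycle 21: W1.I4
cycle 22: W1.I5
cycle 23: W1.I6

Answer: 24 cycles, utilization 11/24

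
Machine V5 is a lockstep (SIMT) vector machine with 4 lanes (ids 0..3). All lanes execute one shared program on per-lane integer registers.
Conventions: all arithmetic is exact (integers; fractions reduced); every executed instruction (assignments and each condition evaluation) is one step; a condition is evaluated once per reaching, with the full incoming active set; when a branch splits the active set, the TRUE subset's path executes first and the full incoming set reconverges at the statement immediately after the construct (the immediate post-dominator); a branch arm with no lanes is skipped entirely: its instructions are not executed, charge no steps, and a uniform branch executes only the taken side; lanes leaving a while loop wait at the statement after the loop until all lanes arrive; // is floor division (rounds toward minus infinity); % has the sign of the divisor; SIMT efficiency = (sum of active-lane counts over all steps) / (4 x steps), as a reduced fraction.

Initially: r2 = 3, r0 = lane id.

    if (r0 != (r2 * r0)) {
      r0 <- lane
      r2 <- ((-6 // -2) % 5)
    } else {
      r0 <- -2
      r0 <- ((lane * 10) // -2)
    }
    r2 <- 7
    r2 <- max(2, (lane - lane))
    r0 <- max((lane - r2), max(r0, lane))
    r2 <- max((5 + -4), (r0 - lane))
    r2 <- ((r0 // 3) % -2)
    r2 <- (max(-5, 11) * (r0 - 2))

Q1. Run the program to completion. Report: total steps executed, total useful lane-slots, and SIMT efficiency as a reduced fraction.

Answer: 11 steps, 36 useful, 9/11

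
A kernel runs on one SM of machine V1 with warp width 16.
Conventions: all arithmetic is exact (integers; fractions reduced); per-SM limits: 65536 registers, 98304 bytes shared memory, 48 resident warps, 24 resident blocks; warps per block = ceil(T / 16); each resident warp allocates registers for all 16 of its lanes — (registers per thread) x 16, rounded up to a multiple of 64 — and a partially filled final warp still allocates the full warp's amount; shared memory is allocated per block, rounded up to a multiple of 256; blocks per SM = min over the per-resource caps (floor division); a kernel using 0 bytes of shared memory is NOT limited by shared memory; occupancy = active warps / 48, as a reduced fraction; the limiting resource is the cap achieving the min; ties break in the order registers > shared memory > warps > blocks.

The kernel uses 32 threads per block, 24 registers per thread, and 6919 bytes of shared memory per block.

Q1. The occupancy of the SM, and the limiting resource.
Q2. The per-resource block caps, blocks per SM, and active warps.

Answer: occupancy 13/24, limited by shared memory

registers: 85 blocks
shared memory: 13 blocks
warps: 24 blocks
blocks: 24 blocks

Answer: 13 blocks, 26 active warps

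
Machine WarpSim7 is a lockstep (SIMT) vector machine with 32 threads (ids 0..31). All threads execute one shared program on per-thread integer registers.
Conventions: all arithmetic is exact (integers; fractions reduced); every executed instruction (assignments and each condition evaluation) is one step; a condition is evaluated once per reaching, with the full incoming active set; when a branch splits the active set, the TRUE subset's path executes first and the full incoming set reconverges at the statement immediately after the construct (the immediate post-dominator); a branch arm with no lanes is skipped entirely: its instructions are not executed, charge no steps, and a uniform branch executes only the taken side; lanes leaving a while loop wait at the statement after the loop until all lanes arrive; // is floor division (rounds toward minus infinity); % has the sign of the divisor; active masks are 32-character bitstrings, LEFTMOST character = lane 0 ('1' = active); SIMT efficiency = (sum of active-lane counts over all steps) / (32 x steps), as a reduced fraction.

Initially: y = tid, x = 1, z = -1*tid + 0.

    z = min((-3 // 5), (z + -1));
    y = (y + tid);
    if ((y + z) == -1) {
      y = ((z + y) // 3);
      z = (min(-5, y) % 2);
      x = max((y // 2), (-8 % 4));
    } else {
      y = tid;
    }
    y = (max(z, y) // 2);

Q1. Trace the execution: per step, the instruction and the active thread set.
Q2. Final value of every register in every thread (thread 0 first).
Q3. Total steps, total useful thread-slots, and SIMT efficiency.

step 0: z <- min((-3 // 5), (z + -1)) 11111111111111111111111111111111
step 1: y <- (y + tid)               11111111111111111111111111111111
step 2: eval ((y + z) == -1)         11111111111111111111111111111111
step 3: y <- ((z + y) // 3)          10000000000000000000000000000000
step 4: z <- (min(-5, y) % 2)        10000000000000000000000000000000
step 5: x <- max((y // 2), (-8 % 4)) 10000000000000000000000000000000
step 6: y <- tid                     01111111111111111111111111111111
step 7: y <- (max(z, y) // 2)        11111111111111111111111111111111

Answer: 8 steps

y: 0,0,1,1,2,2,3,3,4,4,5,5,6,6,7,7,8,8,9,9,10,10,11,11,12,12,13,13,14,14,15,15
x: 0,1,1,1,1,1,1,1,1,1,1,1,1,1,1,1,1,1,1,1,1,1,1,1,1,1,1,1,1,1,1,1
z: 1,-2,-3,-4,-5,-6,-7,-8,-9,-10,-11,-12,-13,-14,-15,-16,-17,-18,-19,-20,-21,-22,-23,-24,-25,-26,-27,-28,-29,-30,-31,-32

steps = 8; useful = 162; efficiency = 162/256 = 81/128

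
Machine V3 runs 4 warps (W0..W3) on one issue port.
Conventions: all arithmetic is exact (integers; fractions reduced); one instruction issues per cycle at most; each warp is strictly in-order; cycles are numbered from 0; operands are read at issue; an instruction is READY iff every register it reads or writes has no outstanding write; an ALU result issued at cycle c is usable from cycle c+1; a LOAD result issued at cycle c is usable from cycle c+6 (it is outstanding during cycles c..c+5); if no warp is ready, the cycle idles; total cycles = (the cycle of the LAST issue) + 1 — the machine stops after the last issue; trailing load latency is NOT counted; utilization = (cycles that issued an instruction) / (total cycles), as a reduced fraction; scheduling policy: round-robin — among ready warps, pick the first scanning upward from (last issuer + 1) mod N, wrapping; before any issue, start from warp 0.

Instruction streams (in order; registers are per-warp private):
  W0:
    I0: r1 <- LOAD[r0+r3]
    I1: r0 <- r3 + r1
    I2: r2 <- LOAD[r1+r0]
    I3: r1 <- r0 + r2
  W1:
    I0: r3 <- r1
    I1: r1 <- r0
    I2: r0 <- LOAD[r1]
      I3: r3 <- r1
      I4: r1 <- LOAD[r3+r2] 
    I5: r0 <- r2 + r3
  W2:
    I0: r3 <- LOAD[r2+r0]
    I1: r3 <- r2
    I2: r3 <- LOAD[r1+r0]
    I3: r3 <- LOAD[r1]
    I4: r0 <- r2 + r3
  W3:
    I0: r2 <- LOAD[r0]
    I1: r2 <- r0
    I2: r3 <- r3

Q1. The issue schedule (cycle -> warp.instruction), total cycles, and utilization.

cycle 0: W0.I0
cycle 1: W1.I0
cycle 2: W2.I0
cycle 3: W3.I0
cycle 4: W1.I1
cycle 5: W1.I2
cycle 6: W0.I1
cycle 7: W1.I3
cycle 8: W2.I1
cycle 9: W3.I1
cycle 10: W0.I2
cycle 11: W1.I4
cycle 12: W2.I2
cycle 13: W3.I2
cycle 14: W1.I5
cycle 15: idle
cycle 16: W0.I3
cycle 17: idle
cycle 18: W2.I3
cycle 19: idle
cycle 20: idle
cycle 21: idle
cycle 22: idle
cycle 23: idle
cycle 24: W2.I4

Answer: 25 cycles, utilization 18/25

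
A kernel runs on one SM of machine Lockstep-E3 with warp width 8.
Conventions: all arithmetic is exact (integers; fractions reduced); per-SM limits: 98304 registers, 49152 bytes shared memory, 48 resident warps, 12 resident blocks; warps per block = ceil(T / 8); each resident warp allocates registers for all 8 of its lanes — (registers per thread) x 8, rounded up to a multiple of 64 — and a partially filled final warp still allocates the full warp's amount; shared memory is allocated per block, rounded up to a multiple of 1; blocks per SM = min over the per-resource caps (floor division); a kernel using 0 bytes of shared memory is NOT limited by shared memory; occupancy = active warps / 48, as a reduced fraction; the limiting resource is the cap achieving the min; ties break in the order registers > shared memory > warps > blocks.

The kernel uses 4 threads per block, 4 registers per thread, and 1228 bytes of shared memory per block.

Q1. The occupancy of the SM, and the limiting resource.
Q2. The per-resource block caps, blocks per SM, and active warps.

Answer: occupancy 1/4, limited by blocks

registers: 1536 blocks
shared memory: 40 blocks
warps: 48 blocks
blocks: 12 blocks

Answer: 12 blocks, 12 active warps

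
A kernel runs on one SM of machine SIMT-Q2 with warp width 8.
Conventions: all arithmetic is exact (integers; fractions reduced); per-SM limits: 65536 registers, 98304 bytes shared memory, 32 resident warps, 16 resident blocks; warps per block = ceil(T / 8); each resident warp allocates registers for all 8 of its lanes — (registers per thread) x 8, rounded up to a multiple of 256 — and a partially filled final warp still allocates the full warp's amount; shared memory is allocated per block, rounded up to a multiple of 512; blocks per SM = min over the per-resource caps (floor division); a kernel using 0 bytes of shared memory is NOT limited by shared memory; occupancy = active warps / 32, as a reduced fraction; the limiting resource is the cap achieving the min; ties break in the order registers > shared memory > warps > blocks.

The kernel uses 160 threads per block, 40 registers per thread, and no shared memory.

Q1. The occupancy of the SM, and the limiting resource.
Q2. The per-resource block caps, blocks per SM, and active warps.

Answer: occupancy 5/8, limited by warps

registers: 6 blocks
shared memory: no limit (kernel uses none)
warps: 1 block
blocks: 16 blocks

Answer: 1 block, 20 active warps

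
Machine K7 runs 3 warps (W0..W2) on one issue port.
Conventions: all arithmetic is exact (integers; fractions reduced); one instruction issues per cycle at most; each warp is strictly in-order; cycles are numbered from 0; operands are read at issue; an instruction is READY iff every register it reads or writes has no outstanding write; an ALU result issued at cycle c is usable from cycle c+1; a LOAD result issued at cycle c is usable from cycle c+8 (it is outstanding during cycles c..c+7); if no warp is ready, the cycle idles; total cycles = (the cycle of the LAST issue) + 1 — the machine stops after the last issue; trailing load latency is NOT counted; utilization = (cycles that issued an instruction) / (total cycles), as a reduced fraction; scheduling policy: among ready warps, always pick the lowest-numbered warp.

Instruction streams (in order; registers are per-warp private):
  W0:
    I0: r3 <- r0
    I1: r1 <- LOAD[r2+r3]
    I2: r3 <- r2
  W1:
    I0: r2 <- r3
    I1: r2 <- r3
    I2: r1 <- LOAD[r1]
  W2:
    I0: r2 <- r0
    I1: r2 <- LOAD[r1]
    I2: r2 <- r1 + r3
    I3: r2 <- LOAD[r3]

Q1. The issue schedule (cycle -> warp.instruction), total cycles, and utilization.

cycle 0: W0.I0
cycle 1: W0.I1
cycle 2: W0.I2
cycle 3: W1.I0
cycle 4: W1.I1
cycle 5: W1.I2
cycle 6: W2.I0
cycle 7: W2.I1
cycle 8: idle
cycle 9: idle
cycle 10: idle
cycle 11: idle
cycle 12: idle
cycle 13: idle
cycle 14: idle
cycle 15: W2.I2
cycle 16: W2.I3

Answer: 17 cycles, utilization 10/17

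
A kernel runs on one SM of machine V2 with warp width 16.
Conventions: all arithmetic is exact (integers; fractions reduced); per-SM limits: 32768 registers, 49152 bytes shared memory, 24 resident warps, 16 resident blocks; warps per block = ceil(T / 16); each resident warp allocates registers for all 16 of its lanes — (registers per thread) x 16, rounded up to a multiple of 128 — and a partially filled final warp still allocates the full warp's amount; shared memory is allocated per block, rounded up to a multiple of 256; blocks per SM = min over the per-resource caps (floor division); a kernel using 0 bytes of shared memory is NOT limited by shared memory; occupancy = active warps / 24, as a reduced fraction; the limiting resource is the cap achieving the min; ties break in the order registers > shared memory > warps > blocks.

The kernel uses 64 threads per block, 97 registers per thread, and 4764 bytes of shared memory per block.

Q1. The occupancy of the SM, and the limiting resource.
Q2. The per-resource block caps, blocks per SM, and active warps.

Answer: occupancy 2/3, limited by registers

registers: 4 blocks
shared memory: 10 blocks
warps: 6 blocks
blocks: 16 blocks

Answer: 4 blocks, 16 active warps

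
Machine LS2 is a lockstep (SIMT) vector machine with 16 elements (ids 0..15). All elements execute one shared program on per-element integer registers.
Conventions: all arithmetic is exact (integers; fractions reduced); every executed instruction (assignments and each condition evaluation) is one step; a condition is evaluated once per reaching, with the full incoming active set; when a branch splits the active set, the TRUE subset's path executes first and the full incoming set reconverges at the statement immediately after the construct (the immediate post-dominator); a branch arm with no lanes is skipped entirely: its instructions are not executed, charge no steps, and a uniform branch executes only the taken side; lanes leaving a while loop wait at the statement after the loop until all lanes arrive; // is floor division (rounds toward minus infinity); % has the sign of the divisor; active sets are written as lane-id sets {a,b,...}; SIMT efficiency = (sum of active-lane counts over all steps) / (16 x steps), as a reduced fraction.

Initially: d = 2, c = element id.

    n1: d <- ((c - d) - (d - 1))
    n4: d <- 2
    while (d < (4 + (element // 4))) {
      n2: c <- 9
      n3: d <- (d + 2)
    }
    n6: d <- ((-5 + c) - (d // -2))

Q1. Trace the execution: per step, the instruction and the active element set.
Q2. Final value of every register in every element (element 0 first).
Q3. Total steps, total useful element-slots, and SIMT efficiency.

step 0: d <- ((c - d) - (d - 1))     {0,1,2,3,4,5,6,7,8,9,10,11,12,13,14,15}
step 1: d <- 2                       {0,1,2,3,4,5,6,7,8,9,10,11,12,13,14,15}
step 2: eval (d < (4 + (element // 4))) {0,1,2,3,4,5,6,7,8,9,10,11,12,13,14,15}
step 3: c <- 9                       {0,1,2,3,4,5,6,7,8,9,10,11,12,13,14,15}
step 4: d <- (d + 2)                 {0,1,2,3,4,5,6,7,8,9,10,11,12,13,14,15}
step 5: eval (d < (4 + (element // 4))) {0,1,2,3,4,5,6,7,8,9,10,11,12,13,14,15}
step 6: c <- 9                       {4,5,6,7,8,9,10,11,12,13,14,15}
step 7: d <- (d + 2)                 {4,5,6,7,8,9,10,11,12,13,14,15}
step 8: eval (d < (4 + (element // 4))) {4,5,6,7,8,9,10,11,12,13,14,15}
step 9: c <- 9                       {12,13,14,15}
step 10: d <- (d + 2)                 {12,13,14,15}
step 11: eval (d < (4 + (element // 4))) {12,13,14,15}
step 12: d <- ((-5 + c) - (d // -2))  {0,1,2,3,4,5,6,7,8,9,10,11,12,13,14,15}

Answer: 13 steps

d: 6,6,6,6,7,7,7,7,7,7,7,7,8,8,8,8
c: 9,9,9,9,9,9,9,9,9,9,9,9,9,9,9,9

steps = 13; useful = 160; efficiency = 160/208 = 10/13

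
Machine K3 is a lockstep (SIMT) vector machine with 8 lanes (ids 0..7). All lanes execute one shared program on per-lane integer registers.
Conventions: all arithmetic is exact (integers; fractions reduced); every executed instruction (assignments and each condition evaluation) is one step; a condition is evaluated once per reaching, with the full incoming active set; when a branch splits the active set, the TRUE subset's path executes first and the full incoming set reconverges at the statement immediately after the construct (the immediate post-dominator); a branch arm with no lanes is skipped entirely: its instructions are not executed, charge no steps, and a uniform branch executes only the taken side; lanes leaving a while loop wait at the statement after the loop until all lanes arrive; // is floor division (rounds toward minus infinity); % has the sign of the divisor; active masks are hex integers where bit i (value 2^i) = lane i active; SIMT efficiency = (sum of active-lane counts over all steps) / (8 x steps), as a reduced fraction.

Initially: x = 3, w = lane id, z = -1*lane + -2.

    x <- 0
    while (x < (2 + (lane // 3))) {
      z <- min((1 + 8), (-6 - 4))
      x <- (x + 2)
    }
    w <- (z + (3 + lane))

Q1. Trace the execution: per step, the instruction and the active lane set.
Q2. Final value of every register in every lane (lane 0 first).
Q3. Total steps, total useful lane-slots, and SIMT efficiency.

step 0: x <- 0                       0xff
step 1: eval (x < (2 + (lane // 3))) 0xff
step 2: z <- min((1 + 8), (-6 - 4))  0xff
step 3: x <- (x + 2)                 0xff
step 4: eval (x < (2 + (lane // 3))) 0xff
step 5: z <- min((1 + 8), (-6 - 4))  0xf8
step 6: x <- (x + 2)                 0xf8
step 7: eval (x < (2 + (lane // 3))) 0xf8
step 8: w <- (z + (3 + lane))        0xff

Answer: 9 steps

x: 2,2,2,4,4,4,4,4
w: -7,-6,-5,-4,-3,-2,-1,0
z: -10,-10,-10,-10,-10,-10,-10,-10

steps = 9; useful = 63; efficiency = 63/72 = 7/8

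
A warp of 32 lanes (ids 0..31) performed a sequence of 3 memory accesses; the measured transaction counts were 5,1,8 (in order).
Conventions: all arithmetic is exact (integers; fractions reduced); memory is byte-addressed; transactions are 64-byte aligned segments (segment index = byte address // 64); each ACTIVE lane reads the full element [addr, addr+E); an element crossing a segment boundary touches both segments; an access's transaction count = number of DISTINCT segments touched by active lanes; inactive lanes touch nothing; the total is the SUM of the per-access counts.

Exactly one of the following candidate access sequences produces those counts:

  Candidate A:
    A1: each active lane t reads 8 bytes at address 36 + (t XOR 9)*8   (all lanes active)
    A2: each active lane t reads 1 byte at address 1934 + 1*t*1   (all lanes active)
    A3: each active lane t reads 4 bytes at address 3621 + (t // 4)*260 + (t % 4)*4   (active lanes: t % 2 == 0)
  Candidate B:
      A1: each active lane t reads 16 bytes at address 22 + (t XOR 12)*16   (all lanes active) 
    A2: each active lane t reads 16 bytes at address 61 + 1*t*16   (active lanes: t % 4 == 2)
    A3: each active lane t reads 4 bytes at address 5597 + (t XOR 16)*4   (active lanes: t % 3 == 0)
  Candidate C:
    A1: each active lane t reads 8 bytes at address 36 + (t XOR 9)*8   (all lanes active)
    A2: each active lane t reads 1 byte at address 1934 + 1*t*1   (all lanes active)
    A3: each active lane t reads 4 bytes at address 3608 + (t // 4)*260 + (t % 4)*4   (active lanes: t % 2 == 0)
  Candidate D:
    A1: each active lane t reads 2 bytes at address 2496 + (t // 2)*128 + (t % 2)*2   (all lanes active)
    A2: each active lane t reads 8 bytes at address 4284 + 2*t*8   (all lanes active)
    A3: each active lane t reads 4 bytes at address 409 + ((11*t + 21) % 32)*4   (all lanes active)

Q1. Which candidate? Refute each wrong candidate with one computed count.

A: A3 gives 11 transactions, not 8
B: A1 gives 9 transactions, not 5
D: A1 gives 16 transactions, not 5
C: all counts match (5,1,8)

Answer: C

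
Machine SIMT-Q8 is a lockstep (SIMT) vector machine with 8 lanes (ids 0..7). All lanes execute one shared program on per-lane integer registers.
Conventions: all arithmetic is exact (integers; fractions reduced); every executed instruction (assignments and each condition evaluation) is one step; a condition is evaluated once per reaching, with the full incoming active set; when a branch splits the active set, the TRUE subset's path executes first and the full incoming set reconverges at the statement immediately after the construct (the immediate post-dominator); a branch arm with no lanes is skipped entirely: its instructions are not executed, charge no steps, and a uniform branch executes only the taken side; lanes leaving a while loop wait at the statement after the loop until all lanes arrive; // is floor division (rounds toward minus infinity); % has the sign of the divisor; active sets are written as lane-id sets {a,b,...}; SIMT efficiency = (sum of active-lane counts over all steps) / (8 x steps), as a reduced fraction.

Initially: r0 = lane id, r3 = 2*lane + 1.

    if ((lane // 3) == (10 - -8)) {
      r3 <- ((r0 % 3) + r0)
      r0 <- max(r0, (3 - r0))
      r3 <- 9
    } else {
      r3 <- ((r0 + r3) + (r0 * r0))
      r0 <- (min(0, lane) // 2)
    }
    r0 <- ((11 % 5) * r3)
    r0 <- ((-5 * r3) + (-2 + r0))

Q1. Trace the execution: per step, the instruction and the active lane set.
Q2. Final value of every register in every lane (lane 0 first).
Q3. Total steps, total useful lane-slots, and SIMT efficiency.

step 0: eval ((lane // 3) == (10 - -8)) {0,1,2,3,4,5,6,7}
step 1: r3 <- ((r0 + r3) + (r0 * r0)) {0,1,2,3,4,5,6,7}
step 2: r0 <- (min(0, lane) // 2)    {0,1,2,3,4,5,6,7}
step 3: r0 <- ((11 % 5) * r3)        {0,1,2,3,4,5,6,7}
step 4: r0 <- ((-5 * r3) + (-2 + r0)) {0,1,2,3,4,5,6,7}

Answer: 5 steps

r0: -6,-22,-46,-78,-118,-166,-222,-286
r3: 1,5,11,19,29,41,55,71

steps = 5; useful = 40; efficiency = 40/40 = 1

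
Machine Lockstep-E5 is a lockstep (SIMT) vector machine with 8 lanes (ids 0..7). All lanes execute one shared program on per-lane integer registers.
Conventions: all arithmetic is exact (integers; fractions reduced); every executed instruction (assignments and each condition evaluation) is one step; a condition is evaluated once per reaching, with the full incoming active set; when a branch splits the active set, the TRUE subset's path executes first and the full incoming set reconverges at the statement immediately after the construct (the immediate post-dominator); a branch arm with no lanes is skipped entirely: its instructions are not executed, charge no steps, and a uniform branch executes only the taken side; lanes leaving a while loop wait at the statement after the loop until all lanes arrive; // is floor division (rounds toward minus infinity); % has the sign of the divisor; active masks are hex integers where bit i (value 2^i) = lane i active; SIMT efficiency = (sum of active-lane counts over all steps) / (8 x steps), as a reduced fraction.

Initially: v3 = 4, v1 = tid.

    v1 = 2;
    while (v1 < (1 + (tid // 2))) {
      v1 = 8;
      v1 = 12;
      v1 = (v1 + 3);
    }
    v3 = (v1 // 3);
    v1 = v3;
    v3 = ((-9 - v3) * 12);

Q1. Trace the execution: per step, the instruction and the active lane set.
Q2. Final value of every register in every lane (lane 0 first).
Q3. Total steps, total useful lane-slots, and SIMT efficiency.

step 0: v1 <- 2                      0xff
step 1: eval (v1 < (1 + (tid // 2))) 0xff
step 2: v1 <- 8                      0xf0
step 3: v1 <- 12                     0xf0
step 4: v1 <- (v1 + 3)               0xf0
step 5: eval (v1 < (1 + (tid // 2))) 0xf0
step 6: v3 <- (v1 // 3)              0xff
step 7: v1 <- v3                     0xff
step 8: v3 <- ((-9 - v3) * 12)       0xff

Answer: 9 steps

v3: -108,-108,-108,-108,-168,-168,-168,-168
v1: 0,0,0,0,5,5,5,5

steps = 9; useful = 56; efficiency = 56/72 = 7/9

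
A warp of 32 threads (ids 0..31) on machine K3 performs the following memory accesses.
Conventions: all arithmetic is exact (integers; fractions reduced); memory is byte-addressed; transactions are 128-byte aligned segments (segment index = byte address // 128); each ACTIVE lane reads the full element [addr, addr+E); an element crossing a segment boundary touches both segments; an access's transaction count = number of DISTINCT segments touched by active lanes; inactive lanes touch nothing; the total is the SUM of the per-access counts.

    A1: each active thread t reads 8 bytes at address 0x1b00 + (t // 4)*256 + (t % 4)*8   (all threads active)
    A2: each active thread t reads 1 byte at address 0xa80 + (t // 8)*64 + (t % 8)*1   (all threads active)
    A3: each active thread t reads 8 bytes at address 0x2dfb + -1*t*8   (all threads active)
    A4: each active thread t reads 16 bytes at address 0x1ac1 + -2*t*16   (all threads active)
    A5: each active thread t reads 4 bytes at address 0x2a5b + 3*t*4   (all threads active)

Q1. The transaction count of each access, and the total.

A1: 8 transactions
A2: 2 transactions
A3: 3 transactions
A4: 9 transactions
A5: 4 transactions

Answer: 8,2,3,9,4; total 26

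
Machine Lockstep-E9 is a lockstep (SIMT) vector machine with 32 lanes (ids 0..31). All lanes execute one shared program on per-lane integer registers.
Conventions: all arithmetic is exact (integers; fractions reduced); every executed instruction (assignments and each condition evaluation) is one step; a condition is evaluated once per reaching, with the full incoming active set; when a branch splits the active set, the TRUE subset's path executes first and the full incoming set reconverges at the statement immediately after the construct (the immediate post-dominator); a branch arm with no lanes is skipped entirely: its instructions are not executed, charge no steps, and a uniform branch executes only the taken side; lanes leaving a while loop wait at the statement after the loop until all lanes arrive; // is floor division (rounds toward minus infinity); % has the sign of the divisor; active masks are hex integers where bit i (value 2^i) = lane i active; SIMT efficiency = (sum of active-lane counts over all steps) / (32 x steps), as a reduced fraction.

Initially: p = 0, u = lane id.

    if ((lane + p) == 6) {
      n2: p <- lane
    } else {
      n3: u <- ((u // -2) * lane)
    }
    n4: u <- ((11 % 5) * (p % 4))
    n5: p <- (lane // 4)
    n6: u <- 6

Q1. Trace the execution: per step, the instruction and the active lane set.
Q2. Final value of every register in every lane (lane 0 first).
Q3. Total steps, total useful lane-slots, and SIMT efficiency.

step 0: eval ((lane + p) == 6)       0xffffffff
step 1: p <- lane                    0x00000040
step 2: u <- ((u // -2) * lane)      0xffffffbf
step 3: u <- ((11 % 5) * (p % 4))    0xffffffff
step 4: p <- (lane // 4)             0xffffffff
step 5: u <- 6                       0xffffffff

Answer: 6 steps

p: 0,0,0,0,1,1,1,1,2,2,2,2,3,3,3,3,4,4,4,4,5,5,5,5,6,6,6,6,7,7,7,7
u: 6,6,6,6,6,6,6,6,6,6,6,6,6,6,6,6,6,6,6,6,6,6,6,6,6,6,6,6,6,6,6,6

steps = 6; useful = 160; efficiency = 160/192 = 5/6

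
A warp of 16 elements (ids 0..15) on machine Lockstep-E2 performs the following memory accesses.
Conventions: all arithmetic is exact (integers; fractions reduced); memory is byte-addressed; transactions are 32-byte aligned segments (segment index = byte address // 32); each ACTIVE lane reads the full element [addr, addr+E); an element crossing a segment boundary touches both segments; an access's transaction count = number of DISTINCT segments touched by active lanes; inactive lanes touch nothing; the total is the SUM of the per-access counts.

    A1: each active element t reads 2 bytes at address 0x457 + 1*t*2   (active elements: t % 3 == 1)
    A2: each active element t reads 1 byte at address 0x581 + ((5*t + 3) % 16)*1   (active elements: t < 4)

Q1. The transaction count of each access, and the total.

A1: 2 transactions
A2: 1 transaction

Answer: 2,1; total 3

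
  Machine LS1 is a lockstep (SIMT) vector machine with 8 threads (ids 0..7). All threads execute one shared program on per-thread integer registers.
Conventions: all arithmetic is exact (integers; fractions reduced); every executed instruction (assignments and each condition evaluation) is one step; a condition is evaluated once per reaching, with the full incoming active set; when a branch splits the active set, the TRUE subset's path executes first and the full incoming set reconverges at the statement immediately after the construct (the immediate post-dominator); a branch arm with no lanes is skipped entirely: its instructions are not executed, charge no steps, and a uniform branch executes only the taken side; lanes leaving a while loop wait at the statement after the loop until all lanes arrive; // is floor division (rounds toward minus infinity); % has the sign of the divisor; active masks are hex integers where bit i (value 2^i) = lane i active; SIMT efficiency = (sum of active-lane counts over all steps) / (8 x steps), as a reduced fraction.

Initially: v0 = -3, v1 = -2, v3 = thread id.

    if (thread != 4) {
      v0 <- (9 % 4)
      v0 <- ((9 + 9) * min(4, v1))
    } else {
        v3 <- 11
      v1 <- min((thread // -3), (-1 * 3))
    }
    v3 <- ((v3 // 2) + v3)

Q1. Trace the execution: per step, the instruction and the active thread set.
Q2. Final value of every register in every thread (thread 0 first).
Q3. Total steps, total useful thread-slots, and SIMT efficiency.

step 0: eval (thread != 4)           0xff
step 1: v0 <- (9 % 4)                0xef
step 2: v0 <- ((9 + 9) * min(4, v1)) 0xef
step 3: v3 <- 11                     0x10
step 4: v1 <- min((thread // -3), (-1 * 3)) 0x10
step 5: v3 <- ((v3 // 2) + v3)       0xff

Answer: 6 steps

v0: -36,-36,-36,-36,-3,-36,-36,-36
v1: -2,-2,-2,-2,-3,-2,-2,-2
v3: 0,1,3,4,16,7,9,10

steps = 6; useful = 32; efficiency = 32/48 = 2/3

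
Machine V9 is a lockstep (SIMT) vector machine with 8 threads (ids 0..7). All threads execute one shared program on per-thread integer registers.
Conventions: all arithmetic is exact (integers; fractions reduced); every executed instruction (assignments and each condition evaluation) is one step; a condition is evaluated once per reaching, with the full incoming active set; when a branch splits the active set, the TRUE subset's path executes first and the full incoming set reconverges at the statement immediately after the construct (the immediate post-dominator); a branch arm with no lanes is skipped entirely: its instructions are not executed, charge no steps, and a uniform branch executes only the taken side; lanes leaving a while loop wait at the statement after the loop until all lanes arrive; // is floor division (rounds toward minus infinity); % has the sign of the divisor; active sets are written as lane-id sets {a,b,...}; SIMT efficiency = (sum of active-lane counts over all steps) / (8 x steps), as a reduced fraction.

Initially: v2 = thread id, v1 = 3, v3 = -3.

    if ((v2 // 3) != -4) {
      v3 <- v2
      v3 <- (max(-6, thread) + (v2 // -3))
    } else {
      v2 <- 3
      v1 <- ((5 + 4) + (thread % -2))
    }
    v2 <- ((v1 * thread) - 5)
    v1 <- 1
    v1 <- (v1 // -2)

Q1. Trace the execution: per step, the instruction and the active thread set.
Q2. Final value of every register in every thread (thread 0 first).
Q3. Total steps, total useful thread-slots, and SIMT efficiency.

step 0: eval ((v2 // 3) != -4)       {0,1,2,3,4,5,6,7}
step 1: v3 <- v2                     {0,1,2,3,4,5,6,7}
step 2: v3 <- (max(-6, thread) + (v2 // -3)) {0,1,2,3,4,5,6,7}
step 3: v2 <- ((v1 * thread) - 5)    {0,1,2,3,4,5,6,7}
step 4: v1 <- 1                      {0,1,2,3,4,5,6,7}
step 5: v1 <- (v1 // -2)             {0,1,2,3,4,5,6,7}

Answer: 6 steps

v2: -5,-2,1,4,7,10,13,16
v1: -1,-1,-1,-1,-1,-1,-1,-1
v3: 0,0,1,2,2,3,4,4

steps = 6; useful = 48; efficiency = 48/48 = 1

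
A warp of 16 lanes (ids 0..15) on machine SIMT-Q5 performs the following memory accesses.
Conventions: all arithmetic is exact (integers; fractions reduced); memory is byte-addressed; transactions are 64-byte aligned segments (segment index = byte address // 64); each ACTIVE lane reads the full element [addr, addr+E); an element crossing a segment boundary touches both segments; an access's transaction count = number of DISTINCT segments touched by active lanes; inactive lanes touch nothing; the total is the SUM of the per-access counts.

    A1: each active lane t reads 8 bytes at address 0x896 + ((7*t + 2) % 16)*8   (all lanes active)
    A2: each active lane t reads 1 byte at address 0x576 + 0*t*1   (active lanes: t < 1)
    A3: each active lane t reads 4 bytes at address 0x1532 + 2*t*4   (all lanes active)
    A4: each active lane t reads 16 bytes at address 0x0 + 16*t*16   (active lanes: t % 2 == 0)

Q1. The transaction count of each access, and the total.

A1: 3 transactions
A2: 1 transaction
A3: 3 transactions
A4: 8 transactions

Answer: 3,1,3,8; total 15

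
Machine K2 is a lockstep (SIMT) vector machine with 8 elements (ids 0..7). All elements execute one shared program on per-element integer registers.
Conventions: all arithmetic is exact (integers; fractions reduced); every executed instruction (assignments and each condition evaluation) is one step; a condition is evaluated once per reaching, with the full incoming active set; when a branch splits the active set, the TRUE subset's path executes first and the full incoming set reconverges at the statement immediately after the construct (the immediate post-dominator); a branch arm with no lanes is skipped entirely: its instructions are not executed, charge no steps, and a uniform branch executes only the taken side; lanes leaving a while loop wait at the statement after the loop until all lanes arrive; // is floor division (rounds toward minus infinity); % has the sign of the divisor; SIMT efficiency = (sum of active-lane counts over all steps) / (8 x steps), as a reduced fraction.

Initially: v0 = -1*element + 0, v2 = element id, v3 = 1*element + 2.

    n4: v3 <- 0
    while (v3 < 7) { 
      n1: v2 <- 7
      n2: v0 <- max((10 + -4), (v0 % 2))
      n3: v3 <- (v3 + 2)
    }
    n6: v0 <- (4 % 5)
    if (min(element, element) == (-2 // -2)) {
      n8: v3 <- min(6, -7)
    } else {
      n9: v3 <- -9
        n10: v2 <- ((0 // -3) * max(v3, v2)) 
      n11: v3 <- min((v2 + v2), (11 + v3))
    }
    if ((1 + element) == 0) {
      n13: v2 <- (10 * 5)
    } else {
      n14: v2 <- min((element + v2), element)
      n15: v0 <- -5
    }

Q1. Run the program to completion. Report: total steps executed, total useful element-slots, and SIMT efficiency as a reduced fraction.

Answer: 27 steps, 206 useful, 103/108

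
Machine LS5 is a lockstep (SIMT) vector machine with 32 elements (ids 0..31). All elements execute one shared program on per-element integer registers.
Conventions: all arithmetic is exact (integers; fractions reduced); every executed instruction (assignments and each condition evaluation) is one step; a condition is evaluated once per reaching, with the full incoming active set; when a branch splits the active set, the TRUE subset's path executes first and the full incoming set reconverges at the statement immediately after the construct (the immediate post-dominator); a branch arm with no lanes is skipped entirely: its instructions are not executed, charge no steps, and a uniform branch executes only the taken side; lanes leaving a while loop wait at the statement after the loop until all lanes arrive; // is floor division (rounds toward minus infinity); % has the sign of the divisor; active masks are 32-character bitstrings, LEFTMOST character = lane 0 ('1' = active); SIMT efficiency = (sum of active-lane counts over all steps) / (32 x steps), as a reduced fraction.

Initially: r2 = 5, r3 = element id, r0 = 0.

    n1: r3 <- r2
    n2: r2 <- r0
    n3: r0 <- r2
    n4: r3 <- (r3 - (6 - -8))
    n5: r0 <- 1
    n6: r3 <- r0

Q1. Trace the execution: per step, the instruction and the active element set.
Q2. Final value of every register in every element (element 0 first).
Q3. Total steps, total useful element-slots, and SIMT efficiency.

step 0: r3 <- r2                     11111111111111111111111111111111
step 1: r2 <- r0                     11111111111111111111111111111111
step 2: r0 <- r2                     11111111111111111111111111111111
step 3: r3 <- (r3 - (6 - -8))        11111111111111111111111111111111
step 4: r0 <- 1                      11111111111111111111111111111111
step 5: r3 <- r0                     11111111111111111111111111111111

Answer: 6 steps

r2: 0,0,0,0,0,0,0,0,0,0,0,0,0,0,0,0,0,0,0,0,0,0,0,0,0,0,0,0,0,0,0,0
r3: 1,1,1,1,1,1,1,1,1,1,1,1,1,1,1,1,1,1,1,1,1,1,1,1,1,1,1,1,1,1,1,1
r0: 1,1,1,1,1,1,1,1,1,1,1,1,1,1,1,1,1,1,1,1,1,1,1,1,1,1,1,1,1,1,1,1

steps = 6; useful = 192; efficiency = 192/192 = 1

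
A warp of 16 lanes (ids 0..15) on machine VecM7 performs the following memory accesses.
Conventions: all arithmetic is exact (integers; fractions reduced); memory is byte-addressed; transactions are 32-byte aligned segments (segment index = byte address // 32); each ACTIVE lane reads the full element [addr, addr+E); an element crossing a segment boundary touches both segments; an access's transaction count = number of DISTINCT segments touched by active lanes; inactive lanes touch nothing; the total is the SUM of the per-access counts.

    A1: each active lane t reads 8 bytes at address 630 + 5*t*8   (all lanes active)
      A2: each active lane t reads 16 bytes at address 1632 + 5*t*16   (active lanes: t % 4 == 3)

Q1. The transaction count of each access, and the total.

A1: 20 transactions
A2: 4 transactions

Answer: 20,4; total 24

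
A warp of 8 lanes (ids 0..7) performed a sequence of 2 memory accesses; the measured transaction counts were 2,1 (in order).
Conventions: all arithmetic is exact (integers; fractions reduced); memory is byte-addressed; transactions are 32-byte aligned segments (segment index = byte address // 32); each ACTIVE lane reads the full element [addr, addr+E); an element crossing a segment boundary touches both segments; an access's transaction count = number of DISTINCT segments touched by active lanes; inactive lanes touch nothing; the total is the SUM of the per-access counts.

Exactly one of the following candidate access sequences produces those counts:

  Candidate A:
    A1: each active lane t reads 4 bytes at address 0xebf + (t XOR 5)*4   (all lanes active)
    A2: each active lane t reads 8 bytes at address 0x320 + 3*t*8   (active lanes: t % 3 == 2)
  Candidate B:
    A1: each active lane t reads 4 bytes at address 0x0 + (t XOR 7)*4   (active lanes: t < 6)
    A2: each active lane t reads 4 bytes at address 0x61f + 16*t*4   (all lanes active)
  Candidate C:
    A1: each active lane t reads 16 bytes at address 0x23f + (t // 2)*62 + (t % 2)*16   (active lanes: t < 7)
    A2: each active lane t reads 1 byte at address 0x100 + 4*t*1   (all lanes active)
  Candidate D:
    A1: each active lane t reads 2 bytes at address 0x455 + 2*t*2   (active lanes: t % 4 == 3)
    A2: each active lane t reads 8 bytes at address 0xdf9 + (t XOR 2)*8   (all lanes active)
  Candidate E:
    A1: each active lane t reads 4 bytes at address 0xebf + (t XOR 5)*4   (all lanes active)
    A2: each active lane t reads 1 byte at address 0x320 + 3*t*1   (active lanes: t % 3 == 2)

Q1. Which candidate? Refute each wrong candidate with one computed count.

A: A2 gives 2 transactions, not 1
B: A1 gives 1 transaction, not 2
C: A1 gives 8 transactions, not 2
D: A1 gives 1 transaction, not 2
E: all counts match (2,1)

Answer: E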